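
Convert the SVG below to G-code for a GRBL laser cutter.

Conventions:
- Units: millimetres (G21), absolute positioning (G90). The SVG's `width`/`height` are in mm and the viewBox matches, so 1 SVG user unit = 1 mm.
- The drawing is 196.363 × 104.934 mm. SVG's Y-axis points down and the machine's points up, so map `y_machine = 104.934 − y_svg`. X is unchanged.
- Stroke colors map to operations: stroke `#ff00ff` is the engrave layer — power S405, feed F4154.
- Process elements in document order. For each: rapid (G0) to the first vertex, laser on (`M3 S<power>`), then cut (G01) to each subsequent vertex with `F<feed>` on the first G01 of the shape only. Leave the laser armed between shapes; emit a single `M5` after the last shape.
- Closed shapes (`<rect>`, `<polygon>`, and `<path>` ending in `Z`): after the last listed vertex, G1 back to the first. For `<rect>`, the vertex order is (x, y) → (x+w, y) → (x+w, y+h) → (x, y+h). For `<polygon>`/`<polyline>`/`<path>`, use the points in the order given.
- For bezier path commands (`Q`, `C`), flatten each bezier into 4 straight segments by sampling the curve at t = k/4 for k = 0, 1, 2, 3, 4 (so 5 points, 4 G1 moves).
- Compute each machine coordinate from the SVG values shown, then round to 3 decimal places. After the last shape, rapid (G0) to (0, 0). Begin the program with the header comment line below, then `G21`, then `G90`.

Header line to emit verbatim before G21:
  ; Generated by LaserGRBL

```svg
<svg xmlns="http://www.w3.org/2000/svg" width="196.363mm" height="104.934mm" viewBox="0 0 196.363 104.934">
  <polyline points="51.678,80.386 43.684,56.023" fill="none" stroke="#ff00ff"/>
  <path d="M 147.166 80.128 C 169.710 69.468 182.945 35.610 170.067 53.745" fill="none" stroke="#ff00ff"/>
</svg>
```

viewBox `0 0 196.363 104.934` with mm width/height → 1 unit = 1 mm. Flip: y_m = 104.934 − y_svg.

**Shape 1** — `<polyline>` line segment, stroke `#ff00ff` → engrave (S405, F4154). Machine vertices: (51.678,24.548) → (43.684,48.911). Open path.

**Shape 2** — `<path>` cubic bezier, stroke `#ff00ff` → engrave (S405, F4154). Control points (SVG): P0=(147.166,80.128), P1=(169.710,69.468), P2=(182.945,35.610), P3=(170.067,53.745); sampled at t=k/4. Machine vertices: (147.166,24.806) → (162.066,35.976) → (171.900,48.796) → (175.092,56.216) → (170.067,51.189). Open path.

; Generated by LaserGRBL
G21
G90
G0 X51.678 Y24.548
M3 S405
G01 X43.684 Y48.911 F4154
G0 X147.166 Y24.806
M3 S405
G01 X162.066 Y35.976 F4154
G01 X171.900 Y48.796
G01 X175.092 Y56.216
G01 X170.067 Y51.189
M5
G0 X0.000 Y0.000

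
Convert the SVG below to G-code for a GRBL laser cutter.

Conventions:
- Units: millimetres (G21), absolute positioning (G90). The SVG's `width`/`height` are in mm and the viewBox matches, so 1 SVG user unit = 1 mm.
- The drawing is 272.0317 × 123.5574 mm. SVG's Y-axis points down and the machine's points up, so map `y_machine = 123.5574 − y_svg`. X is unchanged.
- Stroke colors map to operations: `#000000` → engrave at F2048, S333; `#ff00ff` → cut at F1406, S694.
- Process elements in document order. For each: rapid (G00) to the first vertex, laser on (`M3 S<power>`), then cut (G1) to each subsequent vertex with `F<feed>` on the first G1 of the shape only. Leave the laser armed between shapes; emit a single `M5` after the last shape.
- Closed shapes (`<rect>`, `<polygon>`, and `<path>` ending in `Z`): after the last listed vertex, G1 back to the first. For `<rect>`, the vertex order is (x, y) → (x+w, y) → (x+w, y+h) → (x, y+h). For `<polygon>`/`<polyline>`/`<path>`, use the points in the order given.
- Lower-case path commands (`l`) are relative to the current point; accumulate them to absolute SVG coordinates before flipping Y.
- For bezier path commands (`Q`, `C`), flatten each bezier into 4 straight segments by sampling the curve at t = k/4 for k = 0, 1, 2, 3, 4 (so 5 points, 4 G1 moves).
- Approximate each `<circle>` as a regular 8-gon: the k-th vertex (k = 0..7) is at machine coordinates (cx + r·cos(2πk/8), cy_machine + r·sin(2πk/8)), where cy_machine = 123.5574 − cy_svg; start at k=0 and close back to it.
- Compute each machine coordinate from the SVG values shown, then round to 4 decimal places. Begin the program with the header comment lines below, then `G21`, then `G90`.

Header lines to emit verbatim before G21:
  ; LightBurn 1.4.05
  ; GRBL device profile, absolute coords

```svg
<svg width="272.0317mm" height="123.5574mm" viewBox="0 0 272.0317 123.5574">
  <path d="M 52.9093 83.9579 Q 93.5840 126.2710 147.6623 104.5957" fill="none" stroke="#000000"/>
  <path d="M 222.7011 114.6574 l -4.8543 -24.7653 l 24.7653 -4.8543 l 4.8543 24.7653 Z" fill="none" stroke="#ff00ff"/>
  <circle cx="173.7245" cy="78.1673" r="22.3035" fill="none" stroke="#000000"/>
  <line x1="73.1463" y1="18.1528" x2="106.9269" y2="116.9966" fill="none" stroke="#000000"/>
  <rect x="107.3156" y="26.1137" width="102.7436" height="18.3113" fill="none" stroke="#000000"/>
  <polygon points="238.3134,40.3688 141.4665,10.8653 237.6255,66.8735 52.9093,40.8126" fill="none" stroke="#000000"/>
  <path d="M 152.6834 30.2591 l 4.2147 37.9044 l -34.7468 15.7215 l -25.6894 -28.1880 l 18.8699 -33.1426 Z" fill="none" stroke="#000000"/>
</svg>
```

; LightBurn 1.4.05
; GRBL device profile, absolute coords
G21
G90
G00 X52.9093 Y39.5995
M3 S333
G1 X74.0844 Y22.4422 F2048
G1 X96.9349 Y13.2835
G1 X121.4609 Y12.1233
G1 X147.6623 Y18.9617
G00 X222.7011 Y8.9000
M3 S694
G1 X217.8468 Y33.6653 F1406
G1 X242.6121 Y38.5196
G1 X247.4664 Y13.7543
G1 X222.7011 Y8.9000
G00 X196.0280 Y45.3901
M3 S333
G1 X189.4955 Y61.1611 F2048
G1 X173.7245 Y67.6936
G1 X157.9535 Y61.1611
G1 X151.4210 Y45.3901
G1 X157.9535 Y29.6191
G1 X173.7245 Y23.0866
G1 X189.4955 Y29.6191
G1 X196.0280 Y45.3901
G00 X73.1463 Y105.4046
M3 S333
G1 X106.9269 Y6.5608 F2048
G00 X107.3156 Y97.4437
M3 S333
G1 X210.0592 Y97.4437 F2048
G1 X210.0592 Y79.1324
G1 X107.3156 Y79.1324
G1 X107.3156 Y97.4437
G00 X238.3134 Y83.1886
M3 S333
G1 X141.4665 Y112.6921 F2048
G1 X237.6255 Y56.6839
G1 X52.9093 Y82.7448
G1 X238.3134 Y83.1886
G00 X152.6834 Y93.2983
M3 S333
G1 X156.8981 Y55.3939 F2048
G1 X122.1513 Y39.6724
G1 X96.4619 Y67.8604
G1 X115.3318 Y101.0030
G1 X152.6834 Y93.2983
M5

1 u = 1 mm; y_m = 123.5574 − y.

[1] `<path>` quadratic bezier, #000000→engrave S333 F2048: (52.9093,39.5995) → (74.0844,22.4422) → (96.9349,13.2835) → (121.4609,12.1233) → (147.6623,18.9617)

[2] `<path>` regular polygon, #ff00ff→cut S694 F1406: (222.7011,8.9000) → (217.8468,33.6653) → (242.6121,38.5196) → (247.4664,13.7543) → (222.7011,8.9000) (closed)

[3] `<circle>` circle, #000000→engrave S333 F2048: (196.0280,45.3901) → (189.4955,61.1611) → (173.7245,67.6936) → (157.9535,61.1611) → (151.4210,45.3901) → (157.9535,29.6191) → (173.7245,23.0866) → (189.4955,29.6191) → (196.0280,45.3901) (closed)

[4] `<line>` line segment, #000000→engrave S333 F2048: (73.1463,105.4046) → (106.9269,6.5608)

[5] `<rect>` rectangle, #000000→engrave S333 F2048: (107.3156,97.4437) → (210.0592,97.4437) → (210.0592,79.1324) → (107.3156,79.1324) → (107.3156,97.4437) (closed)

[6] `<polygon>` closed polygon, #000000→engrave S333 F2048: (238.3134,83.1886) → (141.4665,112.6921) → (237.6255,56.6839) → (52.9093,82.7448) → (238.3134,83.1886) (closed)

[7] `<path>` regular polygon, #000000→engrave S333 F2048: (152.6834,93.2983) → (156.8981,55.3939) → (122.1513,39.6724) → (96.4619,67.8604) → (115.3318,101.0030) → (152.6834,93.2983) (closed)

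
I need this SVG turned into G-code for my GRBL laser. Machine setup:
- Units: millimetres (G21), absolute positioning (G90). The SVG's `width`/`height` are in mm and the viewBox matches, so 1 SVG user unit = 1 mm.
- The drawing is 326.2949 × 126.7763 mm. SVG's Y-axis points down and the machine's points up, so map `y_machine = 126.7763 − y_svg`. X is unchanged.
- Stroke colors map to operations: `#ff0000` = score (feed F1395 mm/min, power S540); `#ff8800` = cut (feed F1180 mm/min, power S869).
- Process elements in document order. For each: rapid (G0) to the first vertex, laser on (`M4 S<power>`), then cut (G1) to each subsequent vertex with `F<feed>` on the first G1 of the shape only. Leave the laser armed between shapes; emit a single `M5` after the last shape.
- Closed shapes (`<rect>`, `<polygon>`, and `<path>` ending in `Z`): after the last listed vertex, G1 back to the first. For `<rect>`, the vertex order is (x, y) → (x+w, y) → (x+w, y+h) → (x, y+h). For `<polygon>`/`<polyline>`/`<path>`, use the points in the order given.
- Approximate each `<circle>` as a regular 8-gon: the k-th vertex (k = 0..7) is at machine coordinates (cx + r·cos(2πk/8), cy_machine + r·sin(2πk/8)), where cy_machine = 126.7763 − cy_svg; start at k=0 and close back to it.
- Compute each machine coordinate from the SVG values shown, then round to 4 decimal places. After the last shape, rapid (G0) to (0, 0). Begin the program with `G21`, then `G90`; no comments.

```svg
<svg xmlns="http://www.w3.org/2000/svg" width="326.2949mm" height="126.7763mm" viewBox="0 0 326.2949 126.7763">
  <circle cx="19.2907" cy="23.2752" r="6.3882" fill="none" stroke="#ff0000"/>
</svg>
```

G21
G90
G0 X25.6789 Y103.5011
M4 S540
G1 X23.8078 Y108.0182 F1395
G1 X19.2907 Y109.8893
G1 X14.7736 Y108.0182
G1 X12.9025 Y103.5011
G1 X14.7736 Y98.9840
G1 X19.2907 Y97.1129
G1 X23.8078 Y98.9840
G1 X25.6789 Y103.5011
M5
G0 X0.0000 Y0.0000

Since the viewBox matches the mm dimensions, user units are millimetres directly. The only transform is the Y-flip y_m = 126.7763 − y_svg.

Shape 1 is a circle drawn with `<circle>`. Its stroke #ff0000 means score at S540, F1395. After flipping Y the toolpath is (25.6789,103.5011) → (23.8078,108.0182) → (19.2907,109.8893) → (14.7736,108.0182) → (12.9025,103.5011) → (14.7736,98.9840) → (19.2907,97.1129) → (23.8078,98.9840) → (25.6789,103.5011), returning to the start.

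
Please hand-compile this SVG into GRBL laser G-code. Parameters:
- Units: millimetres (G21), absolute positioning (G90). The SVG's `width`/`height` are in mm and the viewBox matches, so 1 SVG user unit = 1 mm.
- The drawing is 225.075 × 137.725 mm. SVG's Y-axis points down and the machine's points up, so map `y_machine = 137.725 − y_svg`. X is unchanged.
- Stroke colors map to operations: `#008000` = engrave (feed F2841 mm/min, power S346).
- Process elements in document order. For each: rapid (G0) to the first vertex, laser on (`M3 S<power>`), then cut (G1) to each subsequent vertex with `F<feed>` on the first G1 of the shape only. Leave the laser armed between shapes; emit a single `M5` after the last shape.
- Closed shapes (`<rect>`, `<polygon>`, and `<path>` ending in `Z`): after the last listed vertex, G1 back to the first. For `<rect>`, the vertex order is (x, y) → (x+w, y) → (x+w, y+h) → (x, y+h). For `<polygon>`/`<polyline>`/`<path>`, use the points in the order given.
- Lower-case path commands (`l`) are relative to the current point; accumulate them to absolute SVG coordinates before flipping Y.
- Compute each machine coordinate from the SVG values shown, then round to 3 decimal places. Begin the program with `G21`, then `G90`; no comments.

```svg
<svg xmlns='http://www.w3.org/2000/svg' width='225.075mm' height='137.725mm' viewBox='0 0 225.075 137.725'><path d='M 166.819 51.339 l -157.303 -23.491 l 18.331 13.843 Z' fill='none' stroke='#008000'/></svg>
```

viewBox `0 0 225.075 137.725` with mm width/height → 1 unit = 1 mm. Flip: y_m = 137.725 − y_svg.

**Shape 1** — `<path>` closed polygon, stroke `#008000` → engrave (S346, F2841). Machine vertices: (166.819,86.386) → (9.516,109.877) → (27.847,96.034) → (166.819,86.386). Closed: final G1 returns to the first vertex.

G21
G90
G0 X166.819 Y86.386
M3 S346
G1 X9.516 Y109.877 F2841
G1 X27.847 Y96.034
G1 X166.819 Y86.386
M5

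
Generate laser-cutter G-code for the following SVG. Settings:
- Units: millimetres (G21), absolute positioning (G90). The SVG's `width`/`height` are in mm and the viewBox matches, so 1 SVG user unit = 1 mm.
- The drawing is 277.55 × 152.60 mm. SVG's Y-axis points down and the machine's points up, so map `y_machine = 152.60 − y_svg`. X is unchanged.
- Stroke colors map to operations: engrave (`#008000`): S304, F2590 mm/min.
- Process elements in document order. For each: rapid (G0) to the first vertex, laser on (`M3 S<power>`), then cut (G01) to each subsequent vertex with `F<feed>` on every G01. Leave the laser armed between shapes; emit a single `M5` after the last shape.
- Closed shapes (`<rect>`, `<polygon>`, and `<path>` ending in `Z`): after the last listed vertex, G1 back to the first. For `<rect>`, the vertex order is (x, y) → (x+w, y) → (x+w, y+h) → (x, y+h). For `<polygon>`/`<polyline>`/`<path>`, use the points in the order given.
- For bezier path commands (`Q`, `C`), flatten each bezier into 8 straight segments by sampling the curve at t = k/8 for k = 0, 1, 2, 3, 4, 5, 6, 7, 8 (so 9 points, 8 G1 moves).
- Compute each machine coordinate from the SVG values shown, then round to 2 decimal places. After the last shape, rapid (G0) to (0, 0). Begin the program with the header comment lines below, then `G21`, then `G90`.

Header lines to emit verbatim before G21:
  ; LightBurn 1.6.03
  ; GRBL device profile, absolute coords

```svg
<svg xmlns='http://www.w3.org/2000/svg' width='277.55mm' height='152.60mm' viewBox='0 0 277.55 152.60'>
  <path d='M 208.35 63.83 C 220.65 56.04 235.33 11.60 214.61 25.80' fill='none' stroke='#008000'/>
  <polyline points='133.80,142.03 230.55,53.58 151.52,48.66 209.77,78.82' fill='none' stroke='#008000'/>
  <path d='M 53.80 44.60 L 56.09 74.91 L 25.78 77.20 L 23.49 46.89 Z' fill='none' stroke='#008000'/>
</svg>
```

Since the viewBox matches the mm dimensions, user units are millimetres directly. The only transform is the Y-flip y_m = 152.60 − y_svg.

Shape 1 is a cubic bezier drawn with `<path>`. Its stroke #008000 means engrave at S304, F2590. After flipping Y the toolpath is (208.35,88.77) → (213.00,93.22) → (217.43,100.00) → (221.20,107.97) → (223.86,116.03) → (224.98,123.06) → (224.10,127.94) → (220.79,129.56) → (214.61,126.80).

Shape 2 is a open polyline drawn with `<polyline>`. Its stroke #008000 means engrave at S304, F2590. After flipping Y the toolpath is (133.80,10.57) → (230.55,99.02) → (151.52,103.94) → (209.77,73.78).

Shape 3 is a regular polygon drawn with `<path>`. Its stroke #008000 means engrave at S304, F2590. After flipping Y the toolpath is (53.80,108.00) → (56.09,77.69) → (25.78,75.40) → (23.49,105.71) → (53.80,108.00), returning to the start.

; LightBurn 1.6.03
; GRBL device profile, absolute coords
G21
G90
G0 X208.35 Y88.77
M3 S304
G01 X213.00 Y93.22 F2590
G01 X217.43 Y100.00 F2590
G01 X221.20 Y107.97 F2590
G01 X223.86 Y116.03 F2590
G01 X224.98 Y123.06 F2590
G01 X224.10 Y127.94 F2590
G01 X220.79 Y129.56 F2590
G01 X214.61 Y126.80 F2590
G0 X133.80 Y10.57
M3 S304
G01 X230.55 Y99.02 F2590
G01 X151.52 Y103.94 F2590
G01 X209.77 Y73.78 F2590
G0 X53.80 Y108.00
M3 S304
G01 X56.09 Y77.69 F2590
G01 X25.78 Y75.40 F2590
G01 X23.49 Y105.71 F2590
G01 X53.80 Y108.00 F2590
M5
G0 X0.00 Y0.00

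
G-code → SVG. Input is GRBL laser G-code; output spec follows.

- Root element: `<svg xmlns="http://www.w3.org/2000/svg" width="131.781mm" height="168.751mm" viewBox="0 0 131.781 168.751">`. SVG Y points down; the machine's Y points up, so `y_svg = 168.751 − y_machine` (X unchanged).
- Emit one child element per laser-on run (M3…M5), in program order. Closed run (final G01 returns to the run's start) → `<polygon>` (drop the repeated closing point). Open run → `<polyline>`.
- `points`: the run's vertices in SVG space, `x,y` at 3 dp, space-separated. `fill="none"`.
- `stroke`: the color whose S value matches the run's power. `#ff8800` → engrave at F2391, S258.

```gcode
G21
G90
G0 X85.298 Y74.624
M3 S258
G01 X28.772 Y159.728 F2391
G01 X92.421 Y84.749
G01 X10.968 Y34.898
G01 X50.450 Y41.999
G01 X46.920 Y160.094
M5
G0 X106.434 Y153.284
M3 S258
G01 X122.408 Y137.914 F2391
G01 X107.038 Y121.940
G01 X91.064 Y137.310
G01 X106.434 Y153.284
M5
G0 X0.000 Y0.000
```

<svg xmlns="http://www.w3.org/2000/svg" width="131.781mm" height="168.751mm" viewBox="0 0 131.781 168.751">
  <polyline points="85.298,94.127 28.772,9.023 92.421,84.002 10.968,133.853 50.450,126.752 46.920,8.657" fill="none" stroke="#ff8800"/>
  <polygon points="106.434,15.467 122.408,30.837 107.038,46.811 91.064,31.441" fill="none" stroke="#ff8800"/>
</svg>

Each laser-on run becomes one SVG element. Flip Y back into SVG space with y_svg = 168.751 − y_machine. Every run uses S258, so all elements get stroke `#ff8800` (engrave).

Run 1: The run is open, so emit a `<polyline>` with points (Y-flipped): 85.298,94.127 28.772,9.023 92.421,84.002 10.968,133.853 50.450,126.752 46.920,8.657.

Run 2: The run returns to its start, so emit a `<polygon>` with points (Y-flipped): 106.434,15.467 122.408,30.837 107.038,46.811 91.064,31.441.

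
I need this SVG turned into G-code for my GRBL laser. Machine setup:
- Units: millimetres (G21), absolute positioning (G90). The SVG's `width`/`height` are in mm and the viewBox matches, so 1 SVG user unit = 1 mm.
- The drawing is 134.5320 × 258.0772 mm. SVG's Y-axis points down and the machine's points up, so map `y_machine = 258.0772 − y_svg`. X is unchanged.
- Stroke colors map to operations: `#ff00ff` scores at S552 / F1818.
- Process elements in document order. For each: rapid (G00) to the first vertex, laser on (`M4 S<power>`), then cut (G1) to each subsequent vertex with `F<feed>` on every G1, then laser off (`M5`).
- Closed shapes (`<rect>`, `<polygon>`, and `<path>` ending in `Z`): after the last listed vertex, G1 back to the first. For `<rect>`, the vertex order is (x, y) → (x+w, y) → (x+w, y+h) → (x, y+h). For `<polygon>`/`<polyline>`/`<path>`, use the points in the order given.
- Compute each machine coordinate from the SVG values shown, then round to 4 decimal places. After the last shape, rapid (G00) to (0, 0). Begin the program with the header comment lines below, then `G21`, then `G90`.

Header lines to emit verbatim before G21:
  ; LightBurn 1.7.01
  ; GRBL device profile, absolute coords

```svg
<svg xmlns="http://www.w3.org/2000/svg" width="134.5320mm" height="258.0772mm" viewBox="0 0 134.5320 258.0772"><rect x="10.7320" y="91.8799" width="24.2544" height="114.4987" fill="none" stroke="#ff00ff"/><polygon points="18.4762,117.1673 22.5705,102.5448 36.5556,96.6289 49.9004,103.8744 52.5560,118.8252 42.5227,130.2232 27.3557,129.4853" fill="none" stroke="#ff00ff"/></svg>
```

Since the viewBox matches the mm dimensions, user units are millimetres directly. The only transform is the Y-flip y_m = 258.0772 − y_svg.

Shape 1 is a rectangle drawn with `<rect>`. Its stroke #ff00ff means score at S552, F1818. After flipping Y the toolpath is (10.7320,166.1973) → (34.9864,166.1973) → (34.9864,51.6986) → (10.7320,51.6986) → (10.7320,166.1973), returning to the start.

Shape 2 is a regular polygon drawn with `<polygon>`. Its stroke #ff00ff means score at S552, F1818. After flipping Y the toolpath is (18.4762,140.9099) → (22.5705,155.5324) → (36.5556,161.4483) → (49.9004,154.2028) → (52.5560,139.2520) → (42.5227,127.8540) → (27.3557,128.5919) → (18.4762,140.9099), returning to the start.

; LightBurn 1.7.01
; GRBL device profile, absolute coords
G21
G90
G00 X10.7320 Y166.1973
M4 S552
G1 X34.9864 Y166.1973 F1818
G1 X34.9864 Y51.6986 F1818
G1 X10.7320 Y51.6986 F1818
G1 X10.7320 Y166.1973 F1818
M5
G00 X18.4762 Y140.9099
M4 S552
G1 X22.5705 Y155.5324 F1818
G1 X36.5556 Y161.4483 F1818
G1 X49.9004 Y154.2028 F1818
G1 X52.5560 Y139.2520 F1818
G1 X42.5227 Y127.8540 F1818
G1 X27.3557 Y128.5919 F1818
G1 X18.4762 Y140.9099 F1818
M5
G00 X0.0000 Y0.0000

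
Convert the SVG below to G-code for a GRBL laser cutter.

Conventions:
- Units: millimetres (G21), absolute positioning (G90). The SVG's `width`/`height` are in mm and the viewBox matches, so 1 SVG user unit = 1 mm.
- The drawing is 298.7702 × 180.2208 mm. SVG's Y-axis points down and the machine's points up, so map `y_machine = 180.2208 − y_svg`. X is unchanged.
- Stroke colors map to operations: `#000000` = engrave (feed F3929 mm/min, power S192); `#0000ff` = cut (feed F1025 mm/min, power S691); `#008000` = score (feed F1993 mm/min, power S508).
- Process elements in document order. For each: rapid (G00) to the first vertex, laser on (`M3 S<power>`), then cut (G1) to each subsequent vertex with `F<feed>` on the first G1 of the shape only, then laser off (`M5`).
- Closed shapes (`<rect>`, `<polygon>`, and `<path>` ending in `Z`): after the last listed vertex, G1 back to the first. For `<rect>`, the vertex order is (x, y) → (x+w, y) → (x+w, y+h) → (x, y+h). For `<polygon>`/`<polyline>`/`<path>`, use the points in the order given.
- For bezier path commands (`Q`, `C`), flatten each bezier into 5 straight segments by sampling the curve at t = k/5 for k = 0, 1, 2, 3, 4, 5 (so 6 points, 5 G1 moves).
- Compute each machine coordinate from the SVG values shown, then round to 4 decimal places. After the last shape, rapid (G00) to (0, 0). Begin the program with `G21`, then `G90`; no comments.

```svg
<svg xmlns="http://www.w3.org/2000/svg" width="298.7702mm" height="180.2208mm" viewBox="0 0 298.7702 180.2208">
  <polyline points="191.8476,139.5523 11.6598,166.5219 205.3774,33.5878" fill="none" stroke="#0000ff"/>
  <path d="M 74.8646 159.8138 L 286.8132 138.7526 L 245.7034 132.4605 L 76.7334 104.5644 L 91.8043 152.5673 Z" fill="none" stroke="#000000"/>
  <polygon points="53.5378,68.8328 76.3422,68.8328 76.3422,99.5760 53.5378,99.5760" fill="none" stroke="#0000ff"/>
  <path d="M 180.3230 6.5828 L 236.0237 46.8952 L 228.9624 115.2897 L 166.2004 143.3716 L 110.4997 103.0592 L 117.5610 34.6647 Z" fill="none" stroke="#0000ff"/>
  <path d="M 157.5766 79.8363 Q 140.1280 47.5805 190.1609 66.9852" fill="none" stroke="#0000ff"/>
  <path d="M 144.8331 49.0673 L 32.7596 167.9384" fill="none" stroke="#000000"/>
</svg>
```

G21
G90
G00 X191.8476 Y40.6685
M3 S691
G1 X11.6598 Y13.6989 F1025
G1 X205.3774 Y146.6330
M5
G00 X74.8646 Y20.4070
M3 S192
G1 X286.8132 Y41.4682 F3929
G1 X245.7034 Y47.7603
G1 X76.7334 Y75.6564
G1 X91.8043 Y27.6535
G1 X74.8646 Y20.4070
M5
G00 X53.5378 Y111.3880
M3 S691
G1 X76.3422 Y111.3880 F1025
G1 X76.3422 Y80.6448
G1 X53.5378 Y80.6448
G1 X53.5378 Y111.3880
M5
G00 X180.3230 Y173.6380
M3 S691
G1 X236.0237 Y133.3256 F1025
G1 X228.9624 Y64.9311
G1 X166.2004 Y36.8492
G1 X110.4997 Y77.1616
G1 X117.5610 Y145.5561
G1 X180.3230 Y173.6380
M5
G00 X157.5766 Y100.3845
M3 S691
G1 X153.2964 Y111.2204 F1025
G1 X154.4148 Y117.9235
G1 X160.9316 Y120.4937
G1 X172.8470 Y118.9311
G1 X190.1609 Y113.2356
M5
G00 X144.8331 Y131.1535
M3 S192
G1 X32.7596 Y12.2824 F3929
M5
G00 X0.0000 Y0.0000

Since the viewBox matches the mm dimensions, user units are millimetres directly. The only transform is the Y-flip y_m = 180.2208 − y_svg.

Shape 1 is a open polyline drawn with `<polyline>`. Its stroke #0000ff means cut at S691, F1025. After flipping Y the toolpath is (191.8476,40.6685) → (11.6598,13.6989) → (205.3774,146.6330).

Shape 2 is a closed polygon drawn with `<path>`. Its stroke #000000 means engrave at S192, F3929. After flipping Y the toolpath is (74.8646,20.4070) → (286.8132,41.4682) → (245.7034,47.7603) → (76.7334,75.6564) → (91.8043,27.6535) → (74.8646,20.4070), returning to the start.

Shape 3 is a rectangle drawn with `<polygon>`. Its stroke #0000ff means cut at S691, F1025. After flipping Y the toolpath is (53.5378,111.3880) → (76.3422,111.3880) → (76.3422,80.6448) → (53.5378,80.6448) → (53.5378,111.3880), returning to the start.

Shape 4 is a regular polygon drawn with `<path>`. Its stroke #0000ff means cut at S691, F1025. After flipping Y the toolpath is (180.3230,173.6380) → (236.0237,133.3256) → (228.9624,64.9311) → (166.2004,36.8492) → (110.4997,77.1616) → (117.5610,145.5561) → (180.3230,173.6380), returning to the start.

Shape 5 is a quadratic bezier drawn with `<path>`. Its stroke #0000ff means cut at S691, F1025. After flipping Y the toolpath is (157.5766,100.3845) → (153.2964,111.2204) → (154.4148,117.9235) → (160.9316,120.4937) → (172.8470,118.9311) → (190.1609,113.2356).

Shape 6 is a line segment drawn with `<path>`. Its stroke #000000 means engrave at S192, F3929. After flipping Y the toolpath is (144.8331,131.1535) → (32.7596,12.2824).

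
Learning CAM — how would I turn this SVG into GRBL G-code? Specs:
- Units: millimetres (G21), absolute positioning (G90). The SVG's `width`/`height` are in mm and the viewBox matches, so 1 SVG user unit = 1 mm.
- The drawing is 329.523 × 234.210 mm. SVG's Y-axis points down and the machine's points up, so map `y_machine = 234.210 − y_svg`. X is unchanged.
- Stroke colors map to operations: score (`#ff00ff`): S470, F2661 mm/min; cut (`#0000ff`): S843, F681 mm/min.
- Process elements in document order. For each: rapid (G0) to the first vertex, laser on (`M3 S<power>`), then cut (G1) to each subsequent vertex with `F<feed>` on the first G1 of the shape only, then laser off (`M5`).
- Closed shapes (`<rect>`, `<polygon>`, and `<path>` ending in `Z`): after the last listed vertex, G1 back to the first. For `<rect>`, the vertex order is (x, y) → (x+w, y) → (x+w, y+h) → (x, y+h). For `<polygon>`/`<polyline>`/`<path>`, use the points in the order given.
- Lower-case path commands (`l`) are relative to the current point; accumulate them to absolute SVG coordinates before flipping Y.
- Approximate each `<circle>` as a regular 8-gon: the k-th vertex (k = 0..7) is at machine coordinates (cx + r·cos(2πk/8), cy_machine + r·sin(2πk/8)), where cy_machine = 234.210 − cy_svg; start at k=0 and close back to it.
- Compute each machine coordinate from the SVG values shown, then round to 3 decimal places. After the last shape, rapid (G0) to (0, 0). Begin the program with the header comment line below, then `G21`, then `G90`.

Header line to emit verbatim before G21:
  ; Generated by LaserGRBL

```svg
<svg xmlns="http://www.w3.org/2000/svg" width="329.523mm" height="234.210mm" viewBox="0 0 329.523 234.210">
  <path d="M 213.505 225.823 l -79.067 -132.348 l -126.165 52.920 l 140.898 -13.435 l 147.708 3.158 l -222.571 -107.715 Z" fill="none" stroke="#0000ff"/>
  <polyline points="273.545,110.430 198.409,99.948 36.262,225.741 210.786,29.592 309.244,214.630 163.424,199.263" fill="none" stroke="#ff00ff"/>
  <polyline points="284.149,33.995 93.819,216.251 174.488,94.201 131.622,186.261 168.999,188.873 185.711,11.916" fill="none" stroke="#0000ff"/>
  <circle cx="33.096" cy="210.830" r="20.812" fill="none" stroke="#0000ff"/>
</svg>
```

; Generated by LaserGRBL
G21
G90
G0 X213.505 Y8.387
M3 S843
G1 X134.438 Y140.735 F681
G1 X8.273 Y87.815
G1 X149.171 Y101.250
G1 X296.879 Y98.092
G1 X74.308 Y205.807
G1 X213.505 Y8.387
M5
G0 X273.545 Y123.780
M3 S470
G1 X198.409 Y134.262 F2661
G1 X36.262 Y8.469
G1 X210.786 Y204.618
G1 X309.244 Y19.580
G1 X163.424 Y34.947
M5
G0 X284.149 Y200.215
M3 S843
G1 X93.819 Y17.959 F681
G1 X174.488 Y140.009
G1 X131.622 Y47.949
G1 X168.999 Y45.337
G1 X185.711 Y222.294
M5
G0 X53.908 Y23.380
M3 S843
G1 X47.812 Y38.096 F681
G1 X33.096 Y44.192
G1 X18.380 Y38.096
G1 X12.284 Y23.380
G1 X18.380 Y8.664
G1 X33.096 Y2.568
G1 X47.812 Y8.664
G1 X53.908 Y23.380
M5
G0 X0.000 Y0.000

Since the viewBox matches the mm dimensions, user units are millimetres directly. The only transform is the Y-flip y_m = 234.210 − y_svg.

Shape 1 is a closed polygon drawn with `<path>`. Its stroke #0000ff means cut at S843, F681. After flipping Y the toolpath is (213.505,8.387) → (134.438,140.735) → (8.273,87.815) → (149.171,101.250) → (296.879,98.092) → (74.308,205.807) → (213.505,8.387), returning to the start.

Shape 2 is a open polyline drawn with `<polyline>`. Its stroke #ff00ff means score at S470, F2661. After flipping Y the toolpath is (273.545,123.780) → (198.409,134.262) → (36.262,8.469) → (210.786,204.618) → (309.244,19.580) → (163.424,34.947).

Shape 3 is a open polyline drawn with `<polyline>`. Its stroke #0000ff means cut at S843, F681. After flipping Y the toolpath is (284.149,200.215) → (93.819,17.959) → (174.488,140.009) → (131.622,47.949) → (168.999,45.337) → (185.711,222.294).

Shape 4 is a circle drawn with `<circle>`. Its stroke #0000ff means cut at S843, F681. After flipping Y the toolpath is (53.908,23.380) → (47.812,38.096) → (33.096,44.192) → (18.380,38.096) → (12.284,23.380) → (18.380,8.664) → (33.096,2.568) → (47.812,8.664) → (53.908,23.380), returning to the start.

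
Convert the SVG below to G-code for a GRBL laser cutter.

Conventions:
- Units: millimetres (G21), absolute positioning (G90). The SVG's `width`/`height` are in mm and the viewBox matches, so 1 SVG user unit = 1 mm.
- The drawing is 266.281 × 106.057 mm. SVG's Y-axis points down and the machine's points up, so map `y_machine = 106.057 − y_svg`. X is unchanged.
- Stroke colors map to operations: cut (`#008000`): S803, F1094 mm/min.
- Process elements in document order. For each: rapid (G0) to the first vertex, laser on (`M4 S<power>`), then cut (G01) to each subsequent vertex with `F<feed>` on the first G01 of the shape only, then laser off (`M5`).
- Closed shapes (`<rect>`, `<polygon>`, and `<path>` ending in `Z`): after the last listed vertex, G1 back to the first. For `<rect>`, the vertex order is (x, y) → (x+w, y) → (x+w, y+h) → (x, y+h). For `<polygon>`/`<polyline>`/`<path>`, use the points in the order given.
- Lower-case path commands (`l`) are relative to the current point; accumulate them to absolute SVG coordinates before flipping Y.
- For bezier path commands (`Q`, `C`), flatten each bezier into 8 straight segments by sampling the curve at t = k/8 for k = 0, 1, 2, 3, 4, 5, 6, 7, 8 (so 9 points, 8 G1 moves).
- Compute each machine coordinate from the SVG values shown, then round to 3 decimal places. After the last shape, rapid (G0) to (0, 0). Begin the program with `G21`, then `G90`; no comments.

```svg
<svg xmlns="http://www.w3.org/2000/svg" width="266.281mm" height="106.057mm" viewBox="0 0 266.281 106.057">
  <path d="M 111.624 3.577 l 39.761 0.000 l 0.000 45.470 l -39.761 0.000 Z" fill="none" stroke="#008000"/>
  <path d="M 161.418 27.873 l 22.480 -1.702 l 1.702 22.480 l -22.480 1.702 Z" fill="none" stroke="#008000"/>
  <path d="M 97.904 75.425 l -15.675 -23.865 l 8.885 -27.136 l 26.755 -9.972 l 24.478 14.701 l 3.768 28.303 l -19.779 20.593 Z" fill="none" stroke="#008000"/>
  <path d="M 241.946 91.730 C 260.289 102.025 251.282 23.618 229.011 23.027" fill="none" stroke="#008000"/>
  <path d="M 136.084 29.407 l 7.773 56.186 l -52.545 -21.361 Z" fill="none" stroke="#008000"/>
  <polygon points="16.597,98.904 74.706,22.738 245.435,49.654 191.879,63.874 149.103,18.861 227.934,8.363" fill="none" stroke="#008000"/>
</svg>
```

1 u = 1 mm; y_m = 106.057 − y.

[1] `<path>` rectangle, #008000→cut S803 F1094: (111.624,102.480) → (151.385,102.480) → (151.385,57.010) → (111.624,57.010) → (111.624,102.480) (closed)

[2] `<path>` regular polygon, #008000→cut S803 F1094: (161.418,78.184) → (183.898,79.886) → (185.600,57.406) → (163.120,55.704) → (161.418,78.184) (closed)

[3] `<path>` regular polygon, #008000→cut S803 F1094: (97.904,30.632) → (82.229,54.497) → (91.114,81.633) → (117.869,91.605) → (142.347,76.904) → (146.115,48.601) → (126.336,28.008) → (97.904,30.632) (closed)

[4] `<path>` cubic bezier, #008000→cut S803 F1094: (241.946,14.327) → (247.570,14.299) → (250.795,20.636) → (251.786,31.385) → (250.709,44.596) → (247.727,58.318) → (243.007,70.598) → (236.713,79.486) → (229.011,83.030)

[5] `<path>` regular polygon, #008000→cut S803 F1094: (136.084,76.650) → (143.857,20.464) → (91.312,41.825) → (136.084,76.650) (closed)

[6] `<polygon>` closed polygon, #008000→cut S803 F1094: (16.597,7.153) → (74.706,83.319) → (245.435,56.403) → (191.879,42.183) → (149.103,87.196) → (227.934,97.694) → (16.597,7.153) (closed)

G21
G90
G0 X111.624 Y102.480
M4 S803
G01 X151.385 Y102.480 F1094
G01 X151.385 Y57.010
G01 X111.624 Y57.010
G01 X111.624 Y102.480
M5
G0 X161.418 Y78.184
M4 S803
G01 X183.898 Y79.886 F1094
G01 X185.600 Y57.406
G01 X163.120 Y55.704
G01 X161.418 Y78.184
M5
G0 X97.904 Y30.632
M4 S803
G01 X82.229 Y54.497 F1094
G01 X91.114 Y81.633
G01 X117.869 Y91.605
G01 X142.347 Y76.904
G01 X146.115 Y48.601
G01 X126.336 Y28.008
G01 X97.904 Y30.632
M5
G0 X241.946 Y14.327
M4 S803
G01 X247.570 Y14.299 F1094
G01 X250.795 Y20.636
G01 X251.786 Y31.385
G01 X250.709 Y44.596
G01 X247.727 Y58.318
G01 X243.007 Y70.598
G01 X236.713 Y79.486
G01 X229.011 Y83.030
M5
G0 X136.084 Y76.650
M4 S803
G01 X143.857 Y20.464 F1094
G01 X91.312 Y41.825
G01 X136.084 Y76.650
M5
G0 X16.597 Y7.153
M4 S803
G01 X74.706 Y83.319 F1094
G01 X245.435 Y56.403
G01 X191.879 Y42.183
G01 X149.103 Y87.196
G01 X227.934 Y97.694
G01 X16.597 Y7.153
M5
G0 X0.000 Y0.000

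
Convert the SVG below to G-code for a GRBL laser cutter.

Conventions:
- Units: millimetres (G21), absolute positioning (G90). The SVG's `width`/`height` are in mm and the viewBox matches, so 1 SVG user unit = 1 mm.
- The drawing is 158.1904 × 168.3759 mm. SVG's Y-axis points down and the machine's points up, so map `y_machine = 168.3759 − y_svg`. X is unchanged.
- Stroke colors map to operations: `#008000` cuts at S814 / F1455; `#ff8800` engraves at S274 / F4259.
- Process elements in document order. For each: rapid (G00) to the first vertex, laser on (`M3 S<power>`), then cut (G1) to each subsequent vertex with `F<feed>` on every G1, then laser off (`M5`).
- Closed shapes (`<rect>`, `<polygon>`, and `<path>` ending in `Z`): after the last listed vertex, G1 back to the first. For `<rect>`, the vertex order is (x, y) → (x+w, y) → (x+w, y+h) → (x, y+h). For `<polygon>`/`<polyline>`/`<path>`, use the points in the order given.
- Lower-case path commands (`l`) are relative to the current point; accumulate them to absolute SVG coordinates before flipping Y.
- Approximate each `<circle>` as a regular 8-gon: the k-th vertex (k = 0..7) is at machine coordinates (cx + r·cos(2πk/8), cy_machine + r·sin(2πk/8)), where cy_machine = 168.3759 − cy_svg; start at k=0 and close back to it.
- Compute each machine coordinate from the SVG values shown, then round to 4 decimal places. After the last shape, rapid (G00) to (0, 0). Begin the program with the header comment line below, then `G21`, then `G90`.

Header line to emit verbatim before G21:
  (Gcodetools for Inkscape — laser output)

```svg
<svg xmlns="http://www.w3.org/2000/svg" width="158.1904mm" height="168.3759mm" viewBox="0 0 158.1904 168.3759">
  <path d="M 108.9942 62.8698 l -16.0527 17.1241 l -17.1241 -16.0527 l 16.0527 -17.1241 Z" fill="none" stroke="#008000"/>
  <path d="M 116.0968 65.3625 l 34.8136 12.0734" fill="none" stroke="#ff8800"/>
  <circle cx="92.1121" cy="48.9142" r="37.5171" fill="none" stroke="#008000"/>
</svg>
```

(Gcodetools for Inkscape — laser output)
G21
G90
G00 X108.9942 Y105.5061
M3 S814
G1 X92.9415 Y88.3820 F1455
G1 X75.8174 Y104.4347 F1455
G1 X91.8701 Y121.5588 F1455
G1 X108.9942 Y105.5061 F1455
M5
G00 X116.0968 Y103.0134
M3 S274
G1 X150.9104 Y90.9400 F4259
M5
G00 X129.6292 Y119.4617
M3 S814
G1 X118.6407 Y145.9903 F1455
G1 X92.1121 Y156.9788 F1455
G1 X65.5835 Y145.9903 F1455
G1 X54.5950 Y119.4617 F1455
G1 X65.5835 Y92.9331 F1455
G1 X92.1121 Y81.9446 F1455
G1 X118.6407 Y92.9331 F1455
G1 X129.6292 Y119.4617 F1455
M5
G00 X0.0000 Y0.0000

Since the viewBox matches the mm dimensions, user units are millimetres directly. The only transform is the Y-flip y_m = 168.3759 − y_svg.

Shape 1 is a regular polygon drawn with `<path>`. Its stroke #008000 means cut at S814, F1455. After flipping Y the toolpath is (108.9942,105.5061) → (92.9415,88.3820) → (75.8174,104.4347) → (91.8701,121.5588) → (108.9942,105.5061), returning to the start.

Shape 2 is a line segment drawn with `<path>`. Its stroke #ff8800 means engrave at S274, F4259. After flipping Y the toolpath is (116.0968,103.0134) → (150.9104,90.9400).

Shape 3 is a circle drawn with `<circle>`. Its stroke #008000 means cut at S814, F1455. After flipping Y the toolpath is (129.6292,119.4617) → (118.6407,145.9903) → (92.1121,156.9788) → (65.5835,145.9903) → (54.5950,119.4617) → (65.5835,92.9331) → (92.1121,81.9446) → (118.6407,92.9331) → (129.6292,119.4617), returning to the start.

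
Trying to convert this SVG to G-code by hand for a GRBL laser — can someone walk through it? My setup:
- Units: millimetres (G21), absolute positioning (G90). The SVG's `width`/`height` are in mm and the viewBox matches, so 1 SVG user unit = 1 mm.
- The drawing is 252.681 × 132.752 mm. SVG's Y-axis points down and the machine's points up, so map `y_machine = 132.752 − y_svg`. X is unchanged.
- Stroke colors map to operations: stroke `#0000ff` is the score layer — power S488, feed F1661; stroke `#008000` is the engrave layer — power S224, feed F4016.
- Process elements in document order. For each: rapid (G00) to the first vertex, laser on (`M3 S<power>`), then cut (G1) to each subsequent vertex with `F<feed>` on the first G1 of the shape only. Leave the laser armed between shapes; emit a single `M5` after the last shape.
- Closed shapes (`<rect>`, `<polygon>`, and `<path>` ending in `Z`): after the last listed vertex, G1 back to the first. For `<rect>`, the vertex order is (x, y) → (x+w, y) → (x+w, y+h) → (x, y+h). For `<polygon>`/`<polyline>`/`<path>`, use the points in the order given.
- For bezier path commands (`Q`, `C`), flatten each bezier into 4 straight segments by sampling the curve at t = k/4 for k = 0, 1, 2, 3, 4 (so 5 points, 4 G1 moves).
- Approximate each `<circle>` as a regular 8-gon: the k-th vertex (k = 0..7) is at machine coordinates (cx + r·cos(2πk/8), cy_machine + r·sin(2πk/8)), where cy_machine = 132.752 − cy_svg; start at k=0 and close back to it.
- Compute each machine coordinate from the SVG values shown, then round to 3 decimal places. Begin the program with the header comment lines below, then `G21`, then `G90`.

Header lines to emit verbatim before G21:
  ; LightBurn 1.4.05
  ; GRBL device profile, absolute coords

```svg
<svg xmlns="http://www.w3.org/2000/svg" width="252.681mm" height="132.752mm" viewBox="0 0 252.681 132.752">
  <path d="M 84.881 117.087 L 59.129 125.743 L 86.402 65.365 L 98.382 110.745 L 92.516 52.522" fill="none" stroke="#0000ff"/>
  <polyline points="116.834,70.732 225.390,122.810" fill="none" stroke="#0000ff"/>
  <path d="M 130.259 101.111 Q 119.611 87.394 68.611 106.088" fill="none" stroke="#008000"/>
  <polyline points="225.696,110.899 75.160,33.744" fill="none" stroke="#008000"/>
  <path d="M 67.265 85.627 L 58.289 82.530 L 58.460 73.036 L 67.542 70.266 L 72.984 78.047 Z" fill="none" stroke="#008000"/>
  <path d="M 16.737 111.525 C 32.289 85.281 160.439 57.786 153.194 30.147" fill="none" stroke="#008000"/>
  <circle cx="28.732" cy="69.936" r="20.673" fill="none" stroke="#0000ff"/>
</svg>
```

; LightBurn 1.4.05
; GRBL device profile, absolute coords
G21
G90
G00 X84.881 Y15.665
M3 S488
G1 X59.129 Y7.009 F1661
G1 X86.402 Y67.387
G1 X98.382 Y22.007
G1 X92.516 Y80.230
G00 X116.834 Y62.020
M3 S488
G1 X225.390 Y9.942 F1661
G00 X130.259 Y31.641
M3 S224
G1 X122.413 Y36.474 F4016
G1 X109.523 Y37.255
G1 X91.589 Y33.985
G1 X68.611 Y26.664
G00 X225.696 Y21.853
M3 S224
G1 X75.160 Y99.008 F4016
G00 X67.265 Y47.125
M3 S224
G1 X58.289 Y50.222 F4016
G1 X58.460 Y59.716
G1 X67.542 Y62.486
G1 X72.984 Y54.705
G1 X67.265 Y47.125
G00 X16.737 Y21.227
M3 S224
G1 X45.638 Y41.127 F4016
G1 X93.514 Y61.393
G1 X137.116 Y81.920
G1 X153.194 Y102.605
G00 X49.405 Y62.816
M3 S488
G1 X43.350 Y77.434 F1661
G1 X28.732 Y83.489
G1 X14.114 Y77.434
G1 X8.059 Y62.816
G1 X14.114 Y48.198
G1 X28.732 Y42.143
G1 X43.350 Y48.198
G1 X49.405 Y62.816
M5

1 u = 1 mm; y_m = 132.752 − y.

[1] `<path>` open polyline, #0000ff→score S488 F1661: (84.881,15.665) → (59.129,7.009) → (86.402,67.387) → (98.382,22.007) → (92.516,80.230)

[2] `<polyline>` line segment, #0000ff→score S488 F1661: (116.834,62.020) → (225.390,9.942)

[3] `<path>` quadratic bezier, #008000→engrave S224 F4016: (130.259,31.641) → (122.413,36.474) → (109.523,37.255) → (91.589,33.985) → (68.611,26.664)

[4] `<polyline>` line segment, #008000→engrave S224 F4016: (225.696,21.853) → (75.160,99.008)

[5] `<path>` regular polygon, #008000→engrave S224 F4016: (67.265,47.125) → (58.289,50.222) → (58.460,59.716) → (67.542,62.486) → (72.984,54.705) → (67.265,47.125) (closed)

[6] `<path>` cubic bezier, #008000→engrave S224 F4016: (16.737,21.227) → (45.638,41.127) → (93.514,61.393) → (137.116,81.920) → (153.194,102.605)

[7] `<circle>` circle, #0000ff→score S488 F1661: (49.405,62.816) → (43.350,77.434) → (28.732,83.489) → (14.114,77.434) → (8.059,62.816) → (14.114,48.198) → (28.732,42.143) → (43.350,48.198) → (49.405,62.816) (closed)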